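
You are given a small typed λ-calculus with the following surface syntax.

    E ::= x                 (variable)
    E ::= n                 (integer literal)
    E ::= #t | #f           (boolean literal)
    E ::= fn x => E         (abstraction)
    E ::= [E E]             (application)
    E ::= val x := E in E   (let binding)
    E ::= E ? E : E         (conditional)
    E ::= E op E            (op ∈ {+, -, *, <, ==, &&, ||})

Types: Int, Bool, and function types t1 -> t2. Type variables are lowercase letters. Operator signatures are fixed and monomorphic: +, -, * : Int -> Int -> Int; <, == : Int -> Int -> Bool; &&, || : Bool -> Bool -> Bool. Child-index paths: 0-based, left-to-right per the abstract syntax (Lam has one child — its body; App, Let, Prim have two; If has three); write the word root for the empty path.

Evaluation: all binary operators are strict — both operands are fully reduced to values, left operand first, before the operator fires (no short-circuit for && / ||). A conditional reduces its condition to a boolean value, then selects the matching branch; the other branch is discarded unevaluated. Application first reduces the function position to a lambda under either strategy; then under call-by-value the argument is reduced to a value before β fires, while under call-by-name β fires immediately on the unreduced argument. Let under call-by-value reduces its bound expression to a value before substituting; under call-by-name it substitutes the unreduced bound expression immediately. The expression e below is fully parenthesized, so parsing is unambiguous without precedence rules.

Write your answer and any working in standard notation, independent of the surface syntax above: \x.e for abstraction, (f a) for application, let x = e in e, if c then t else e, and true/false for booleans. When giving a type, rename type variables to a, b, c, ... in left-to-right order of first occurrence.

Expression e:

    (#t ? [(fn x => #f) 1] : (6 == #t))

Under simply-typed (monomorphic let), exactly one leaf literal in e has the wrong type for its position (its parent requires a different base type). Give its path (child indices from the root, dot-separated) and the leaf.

Answer: 2.1 : true

Derivation:
  unify Bool ~ Bool
\x._ : a -> Bool
  unify a -> Bool ~ Int -> b
  unify a ~ Int
  unify Bool ~ b
_ _ : Bool
  unify Int ~ Int
  unify Bool ~ Int
  FAIL: mismatch Bool ~ Int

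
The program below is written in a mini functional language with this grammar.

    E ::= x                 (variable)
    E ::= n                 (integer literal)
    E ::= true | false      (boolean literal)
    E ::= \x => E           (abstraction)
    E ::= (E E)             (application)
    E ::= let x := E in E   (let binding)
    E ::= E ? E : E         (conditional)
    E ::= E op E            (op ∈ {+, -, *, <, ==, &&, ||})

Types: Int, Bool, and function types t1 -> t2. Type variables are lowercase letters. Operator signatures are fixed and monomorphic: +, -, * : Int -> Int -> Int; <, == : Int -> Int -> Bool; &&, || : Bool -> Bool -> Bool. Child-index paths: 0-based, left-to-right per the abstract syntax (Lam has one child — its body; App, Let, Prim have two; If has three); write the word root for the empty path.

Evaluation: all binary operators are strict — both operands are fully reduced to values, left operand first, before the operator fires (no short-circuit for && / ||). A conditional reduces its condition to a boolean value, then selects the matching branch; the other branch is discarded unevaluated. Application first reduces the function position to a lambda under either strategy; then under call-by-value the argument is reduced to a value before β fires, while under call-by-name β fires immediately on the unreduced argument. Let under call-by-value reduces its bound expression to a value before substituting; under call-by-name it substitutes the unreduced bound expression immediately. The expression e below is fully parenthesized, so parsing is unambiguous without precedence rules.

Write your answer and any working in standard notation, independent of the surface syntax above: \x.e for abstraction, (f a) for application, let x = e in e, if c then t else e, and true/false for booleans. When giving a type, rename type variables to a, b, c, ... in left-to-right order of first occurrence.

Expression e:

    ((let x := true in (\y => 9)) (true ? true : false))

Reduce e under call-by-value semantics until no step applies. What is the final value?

Answer: 9

Derivation:
step 0: ((let x = true in (\y.9)) (if true then true else false))
step 1: [let@0] ((\y.9) (if true then true else false))
step 2: [if@1] ((\y.9) true)
step 3: [beta@root] 9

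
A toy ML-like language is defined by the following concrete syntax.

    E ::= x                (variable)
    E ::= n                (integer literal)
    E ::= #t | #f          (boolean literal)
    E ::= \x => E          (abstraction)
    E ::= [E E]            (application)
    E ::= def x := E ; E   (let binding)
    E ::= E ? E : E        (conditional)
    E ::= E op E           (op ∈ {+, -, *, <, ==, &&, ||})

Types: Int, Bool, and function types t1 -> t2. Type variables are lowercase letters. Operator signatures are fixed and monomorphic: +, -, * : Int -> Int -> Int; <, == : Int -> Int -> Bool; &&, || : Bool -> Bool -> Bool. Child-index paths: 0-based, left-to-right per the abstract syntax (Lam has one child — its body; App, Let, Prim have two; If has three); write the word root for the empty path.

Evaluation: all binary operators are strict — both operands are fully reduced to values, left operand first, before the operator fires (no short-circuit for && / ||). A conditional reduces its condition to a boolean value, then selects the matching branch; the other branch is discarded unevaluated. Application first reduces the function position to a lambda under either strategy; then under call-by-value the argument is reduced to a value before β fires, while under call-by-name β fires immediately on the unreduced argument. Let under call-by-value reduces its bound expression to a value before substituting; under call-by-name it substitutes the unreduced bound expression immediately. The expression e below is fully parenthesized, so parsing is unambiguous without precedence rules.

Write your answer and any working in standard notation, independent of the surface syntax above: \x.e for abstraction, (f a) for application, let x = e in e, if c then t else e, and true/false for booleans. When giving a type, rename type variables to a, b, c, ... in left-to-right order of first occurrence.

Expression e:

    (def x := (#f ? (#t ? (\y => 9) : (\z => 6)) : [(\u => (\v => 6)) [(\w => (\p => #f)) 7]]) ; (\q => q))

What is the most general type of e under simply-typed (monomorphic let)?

Working:
  unify Bool ~ Bool
  unify Bool ~ Bool
\y._ : a -> Int
\z._ : b -> Int
  unify a -> Int ~ b -> Int
  unify a ~ b
  unify Int ~ Int
\v._ : d -> Int
\u._ : c -> d -> Int
\p._ : f -> Bool
\w._ : e -> f -> Bool
  unify e -> f -> Bool ~ Int -> g
  unify e ~ Int
  unify f -> Bool ~ g
_ _ : f -> Bool
  unify c -> d -> Int ~ (f -> Bool) -> h
  unify c ~ f -> Bool
  unify d -> Int ~ h
_ _ : d -> Int
  unify b -> Int ~ d -> Int
  unify b ~ d
  unify Int ~ Int
let x : d -> Int
q : i
\q._ : i -> i

Answer: a -> a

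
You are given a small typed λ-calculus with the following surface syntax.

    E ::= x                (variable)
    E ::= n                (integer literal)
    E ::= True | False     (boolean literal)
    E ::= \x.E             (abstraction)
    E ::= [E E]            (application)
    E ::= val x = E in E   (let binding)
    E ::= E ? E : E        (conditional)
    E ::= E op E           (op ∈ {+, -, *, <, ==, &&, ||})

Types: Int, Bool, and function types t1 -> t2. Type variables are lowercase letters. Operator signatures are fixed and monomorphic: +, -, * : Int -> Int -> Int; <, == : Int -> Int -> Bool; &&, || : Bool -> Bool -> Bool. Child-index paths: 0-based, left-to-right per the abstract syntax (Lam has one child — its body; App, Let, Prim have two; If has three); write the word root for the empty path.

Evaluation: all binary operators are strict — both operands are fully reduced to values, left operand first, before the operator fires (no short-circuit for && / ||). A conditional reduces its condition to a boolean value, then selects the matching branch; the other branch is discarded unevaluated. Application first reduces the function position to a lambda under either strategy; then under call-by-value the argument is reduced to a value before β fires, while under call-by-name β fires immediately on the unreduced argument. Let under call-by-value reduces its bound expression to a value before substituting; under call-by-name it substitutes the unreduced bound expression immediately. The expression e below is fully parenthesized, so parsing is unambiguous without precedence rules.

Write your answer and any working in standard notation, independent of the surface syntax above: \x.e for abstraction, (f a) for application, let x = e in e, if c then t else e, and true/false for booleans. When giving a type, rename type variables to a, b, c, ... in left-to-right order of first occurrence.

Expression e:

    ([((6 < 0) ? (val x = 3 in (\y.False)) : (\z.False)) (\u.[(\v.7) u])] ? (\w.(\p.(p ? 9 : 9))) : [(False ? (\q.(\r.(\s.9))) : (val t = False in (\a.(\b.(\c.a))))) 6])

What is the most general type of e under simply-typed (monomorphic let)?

Answer: a -> Bool -> Int

Derivation:
  unify Int ~ Int
  unify Int ~ Int
  unify Bool ~ Bool
let x : Int
\y._ : a -> Bool
\z._ : b -> Bool
  unify a -> Bool ~ b -> Bool
  unify a ~ b
  unify Bool ~ Bool
\v._ : d -> Int
u : c
  unify d -> Int ~ c -> e
  unify d ~ c
  unify Int ~ e
_ _ : Int
\u._ : c -> Int
  unify b -> Bool ~ (c -> Int) -> f
  unify b ~ c -> Int
  unify Bool ~ f
_ _ : Bool
  unify Bool ~ Bool
p : h
  unify h ~ Bool
  unify Int ~ Int
\p._ : Bool -> Int
\w._ : g -> Bool -> Int
  unify Bool ~ Bool
\s._ : k -> Int
\r._ : j -> k -> Int
\q._ : i -> j -> k -> Int
let t : Bool
a : l
\c._ : n -> l
\b._ : m -> n -> l
\a._ : l -> m -> n -> l
  unify i -> j -> k -> Int ~ l -> m -> n -> l
  unify i ~ l
  unify j -> k -> Int ~ m -> n -> l
  unify j ~ m
  unify k -> Int ~ n -> l
  unify k ~ n
  unify Int ~ l
  unify Int -> m -> n -> Int ~ Int -> o
  unify Int ~ Int
  unify m -> n -> Int ~ o
_ _ : m -> n -> Int
  unify g -> Bool -> Int ~ m -> n -> Int
  unify g ~ m
  unify Bool -> Int ~ n -> Int
  unify Bool ~ n
  unify Int ~ Int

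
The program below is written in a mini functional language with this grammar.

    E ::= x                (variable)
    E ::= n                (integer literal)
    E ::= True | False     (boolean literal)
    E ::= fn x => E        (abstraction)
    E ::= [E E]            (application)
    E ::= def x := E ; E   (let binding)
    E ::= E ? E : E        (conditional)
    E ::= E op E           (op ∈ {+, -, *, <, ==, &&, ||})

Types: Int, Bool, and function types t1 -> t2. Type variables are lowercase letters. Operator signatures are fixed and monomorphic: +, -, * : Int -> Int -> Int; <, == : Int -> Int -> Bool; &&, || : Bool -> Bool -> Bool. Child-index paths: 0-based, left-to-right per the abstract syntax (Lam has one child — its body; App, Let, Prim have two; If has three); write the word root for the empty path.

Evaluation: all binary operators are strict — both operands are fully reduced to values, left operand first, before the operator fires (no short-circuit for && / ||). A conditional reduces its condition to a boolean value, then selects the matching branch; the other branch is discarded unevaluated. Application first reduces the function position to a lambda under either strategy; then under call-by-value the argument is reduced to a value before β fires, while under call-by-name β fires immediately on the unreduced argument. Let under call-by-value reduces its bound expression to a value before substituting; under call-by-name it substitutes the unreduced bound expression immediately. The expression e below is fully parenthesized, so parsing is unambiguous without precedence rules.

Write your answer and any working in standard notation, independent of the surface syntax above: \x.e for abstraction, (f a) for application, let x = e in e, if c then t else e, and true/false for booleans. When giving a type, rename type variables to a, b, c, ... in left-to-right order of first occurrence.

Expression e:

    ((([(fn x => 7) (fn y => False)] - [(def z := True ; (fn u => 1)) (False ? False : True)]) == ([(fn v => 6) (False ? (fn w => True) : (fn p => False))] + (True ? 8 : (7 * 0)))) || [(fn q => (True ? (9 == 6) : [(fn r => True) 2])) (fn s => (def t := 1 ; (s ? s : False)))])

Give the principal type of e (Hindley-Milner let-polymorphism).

Answer: Bool

Working:
\x._ : a -> Int
\y._ : b -> Bool
  unify a -> Int ~ (b -> Bool) -> c
  unify a ~ b -> Bool
  unify Int ~ c
_ _ : Int
  unify Int ~ Int
let z : Bool
\u._ : d -> Int
  unify Bool ~ Bool
  unify Bool ~ Bool
  unify d -> Int ~ Bool -> e
  unify d ~ Bool
  unify Int ~ e
_ _ : Int
  unify Int ~ Int
  unify Int ~ Int
\v._ : f -> Int
  unify Bool ~ Bool
\w._ : g -> Bool
\p._ : h -> Bool
  unify g -> Bool ~ h -> Bool
  unify g ~ h
  unify Bool ~ Bool
  unify f -> Int ~ (h -> Bool) -> i
  unify f ~ h -> Bool
  unify Int ~ i
_ _ : Int
  unify Int ~ Int
  unify Bool ~ Bool
  unify Int ~ Int
  unify Int ~ Int
  unify Int ~ Int
  unify Int ~ Int
  unify Int ~ Int
  unify Bool ~ Bool
  unify Bool ~ Bool
  unify Int ~ Int
  unify Int ~ Int
\r._ : k -> Bool
  unify k -> Bool ~ Int -> l
  unify k ~ Int
  unify Bool ~ l
_ _ : Bool
  unify Bool ~ Bool
\q._ : j -> Bool
let t : Int
s : m
  unify m ~ Bool
s : Bool
  unify Bool ~ Bool
\s._ : Bool -> Bool
  unify j -> Bool ~ (Bool -> Bool) -> n
  unify j ~ Bool -> Bool
  unify Bool ~ n
_ _ : Bool
  unify Bool ~ Bool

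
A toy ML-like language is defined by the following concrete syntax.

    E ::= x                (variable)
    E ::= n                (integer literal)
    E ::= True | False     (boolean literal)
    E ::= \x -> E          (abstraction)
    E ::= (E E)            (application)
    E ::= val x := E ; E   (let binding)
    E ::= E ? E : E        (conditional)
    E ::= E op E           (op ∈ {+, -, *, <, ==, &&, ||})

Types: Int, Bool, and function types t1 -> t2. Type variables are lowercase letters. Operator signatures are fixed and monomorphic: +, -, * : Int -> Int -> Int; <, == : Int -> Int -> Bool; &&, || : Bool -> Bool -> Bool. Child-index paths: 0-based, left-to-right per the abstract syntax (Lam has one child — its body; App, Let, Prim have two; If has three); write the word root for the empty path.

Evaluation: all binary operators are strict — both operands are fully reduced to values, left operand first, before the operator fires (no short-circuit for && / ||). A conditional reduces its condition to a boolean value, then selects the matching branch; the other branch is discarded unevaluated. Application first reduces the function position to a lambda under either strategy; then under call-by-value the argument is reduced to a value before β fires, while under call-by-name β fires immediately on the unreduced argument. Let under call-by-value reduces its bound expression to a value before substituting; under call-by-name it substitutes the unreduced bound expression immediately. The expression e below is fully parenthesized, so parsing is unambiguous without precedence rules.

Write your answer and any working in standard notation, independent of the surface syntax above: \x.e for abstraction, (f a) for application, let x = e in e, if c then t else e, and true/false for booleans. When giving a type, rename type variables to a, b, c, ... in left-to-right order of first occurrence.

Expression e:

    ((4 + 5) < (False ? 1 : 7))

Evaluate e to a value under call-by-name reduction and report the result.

Answer: false

Derivation:
step 0: ((4 + 5) < (if false then 1 else 7))
step 1: [delta@0] (9 < (if false then 1 else 7))
step 2: [if@1] (9 < 7)
step 3: [delta@root] false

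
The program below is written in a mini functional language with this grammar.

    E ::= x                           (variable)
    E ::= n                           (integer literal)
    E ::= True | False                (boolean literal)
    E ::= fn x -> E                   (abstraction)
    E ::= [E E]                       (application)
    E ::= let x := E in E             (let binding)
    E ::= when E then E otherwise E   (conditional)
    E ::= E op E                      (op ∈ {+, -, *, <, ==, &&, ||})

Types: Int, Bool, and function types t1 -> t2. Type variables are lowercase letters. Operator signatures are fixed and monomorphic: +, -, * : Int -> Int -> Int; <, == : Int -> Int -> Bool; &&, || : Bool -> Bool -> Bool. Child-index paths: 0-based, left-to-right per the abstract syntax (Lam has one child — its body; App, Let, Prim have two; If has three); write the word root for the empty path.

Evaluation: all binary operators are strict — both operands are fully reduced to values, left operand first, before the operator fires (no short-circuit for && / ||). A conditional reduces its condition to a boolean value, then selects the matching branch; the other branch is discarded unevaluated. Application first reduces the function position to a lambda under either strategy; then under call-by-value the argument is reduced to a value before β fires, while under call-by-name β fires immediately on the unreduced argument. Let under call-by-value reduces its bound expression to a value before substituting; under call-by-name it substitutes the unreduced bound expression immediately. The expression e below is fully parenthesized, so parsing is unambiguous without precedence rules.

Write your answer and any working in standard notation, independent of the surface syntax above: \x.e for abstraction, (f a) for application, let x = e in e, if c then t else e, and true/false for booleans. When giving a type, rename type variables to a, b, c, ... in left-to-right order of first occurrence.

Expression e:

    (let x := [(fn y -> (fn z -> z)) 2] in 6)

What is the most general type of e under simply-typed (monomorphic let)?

Trace:
z : b
\z._ : b -> b
\y._ : a -> b -> b
  unify a -> b -> b ~ Int -> c
  unify a ~ Int
  unify b -> b ~ c
_ _ : b -> b
let x : b -> b

Answer: Int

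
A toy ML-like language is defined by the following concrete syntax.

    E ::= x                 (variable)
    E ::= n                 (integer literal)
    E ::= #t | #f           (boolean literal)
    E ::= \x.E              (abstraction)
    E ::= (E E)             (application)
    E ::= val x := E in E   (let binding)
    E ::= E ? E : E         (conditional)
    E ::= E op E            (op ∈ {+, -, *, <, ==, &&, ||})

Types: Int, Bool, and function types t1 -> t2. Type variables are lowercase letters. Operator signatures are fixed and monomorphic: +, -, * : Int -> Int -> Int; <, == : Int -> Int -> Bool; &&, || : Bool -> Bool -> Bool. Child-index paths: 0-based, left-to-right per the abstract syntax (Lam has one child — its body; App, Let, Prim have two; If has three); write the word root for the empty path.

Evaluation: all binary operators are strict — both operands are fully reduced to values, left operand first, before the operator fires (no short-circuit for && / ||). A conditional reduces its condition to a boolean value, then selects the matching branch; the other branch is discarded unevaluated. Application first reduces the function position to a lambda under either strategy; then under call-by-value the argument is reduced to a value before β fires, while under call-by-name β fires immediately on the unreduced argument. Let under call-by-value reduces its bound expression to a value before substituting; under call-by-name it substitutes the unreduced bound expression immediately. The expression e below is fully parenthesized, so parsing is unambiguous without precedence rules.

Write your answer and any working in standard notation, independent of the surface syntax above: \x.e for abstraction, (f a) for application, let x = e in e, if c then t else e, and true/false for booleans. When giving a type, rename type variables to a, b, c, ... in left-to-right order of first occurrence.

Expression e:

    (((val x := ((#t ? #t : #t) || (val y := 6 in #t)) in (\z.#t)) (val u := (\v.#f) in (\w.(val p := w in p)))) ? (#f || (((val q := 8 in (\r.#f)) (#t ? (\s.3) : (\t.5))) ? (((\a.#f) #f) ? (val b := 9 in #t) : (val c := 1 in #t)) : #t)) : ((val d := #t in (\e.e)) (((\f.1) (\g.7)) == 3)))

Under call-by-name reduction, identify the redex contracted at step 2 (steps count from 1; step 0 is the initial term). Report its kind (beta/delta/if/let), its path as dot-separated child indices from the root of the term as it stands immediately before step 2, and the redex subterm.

Answer: beta at 0 : ((\z.true) (let u = (\v.false) in (\w.(let p = w in p))))

Trace:
step 0: (if ((let x = ((if true then true else true) || (let y = 6 in true)) in (\z.true)) (let u = (\v.false) in (\w.(let p = w in p)))) then (false || (if ((let q = 8 in (\r.false)) (if true then (\s.3) else (\t.5))) then (if ((\a.false) false) then (let b = 9 in true) else (let c = 1 in true)) else true)) else ((let d = true in (\e.e)) (((\f.1) (\g.7)) == 3)))
step 1: [let@0.0] (if ((\z.true) (let u = (\v.false) in (\w.(let p = w in p)))) then (false || (if ((let q = 8 in (\r.false)) (if true then (\s.3) else (\t.5))) then (if ((\a.false) false) then (let b = 9 in true) else (let c = 1 in true)) else true)) else ((let d = true in (\e.e)) (((\f.1) (\g.7)) == 3)))
step 2: [beta@0] (if true then (false || (if ((let q = 8 in (\r.false)) (if true then (\s.3) else (\t.5))) then (if ((\a.false) false) then (let b = 9 in true) else (let c = 1 in true)) else true)) else ((let d = true in (\e.e)) (((\f.1) (\g.7)) == 3)))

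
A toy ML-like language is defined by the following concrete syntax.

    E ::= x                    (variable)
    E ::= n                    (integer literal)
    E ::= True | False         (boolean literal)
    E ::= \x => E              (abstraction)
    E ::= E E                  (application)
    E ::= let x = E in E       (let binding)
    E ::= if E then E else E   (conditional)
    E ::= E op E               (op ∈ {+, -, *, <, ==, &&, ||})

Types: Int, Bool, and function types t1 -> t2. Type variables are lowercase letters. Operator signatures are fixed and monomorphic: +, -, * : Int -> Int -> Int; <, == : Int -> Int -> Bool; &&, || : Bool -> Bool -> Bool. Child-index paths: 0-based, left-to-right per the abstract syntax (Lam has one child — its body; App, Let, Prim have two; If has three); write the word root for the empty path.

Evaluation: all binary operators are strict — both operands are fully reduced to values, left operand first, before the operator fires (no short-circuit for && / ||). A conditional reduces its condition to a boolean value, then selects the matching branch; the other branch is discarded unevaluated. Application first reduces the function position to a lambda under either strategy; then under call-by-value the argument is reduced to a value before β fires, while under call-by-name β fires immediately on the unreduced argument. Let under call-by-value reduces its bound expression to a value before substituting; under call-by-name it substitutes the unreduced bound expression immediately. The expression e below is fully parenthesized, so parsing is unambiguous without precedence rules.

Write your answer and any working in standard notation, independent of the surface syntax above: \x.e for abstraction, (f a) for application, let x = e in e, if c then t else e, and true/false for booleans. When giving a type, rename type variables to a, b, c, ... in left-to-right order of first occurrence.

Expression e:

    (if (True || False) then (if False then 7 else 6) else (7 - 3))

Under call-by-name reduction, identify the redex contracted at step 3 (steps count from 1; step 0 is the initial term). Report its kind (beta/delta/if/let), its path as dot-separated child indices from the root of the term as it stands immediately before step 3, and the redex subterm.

Answer: if at root : (if false then 7 else 6)

Trace:
step 0: (if (true || false) then (if false then 7 else 6) else (7 - 3))
step 1: [delta@0] (if true then (if false then 7 else 6) else (7 - 3))
step 2: [if@root] (if false then 7 else 6)
step 3: [if@root] 6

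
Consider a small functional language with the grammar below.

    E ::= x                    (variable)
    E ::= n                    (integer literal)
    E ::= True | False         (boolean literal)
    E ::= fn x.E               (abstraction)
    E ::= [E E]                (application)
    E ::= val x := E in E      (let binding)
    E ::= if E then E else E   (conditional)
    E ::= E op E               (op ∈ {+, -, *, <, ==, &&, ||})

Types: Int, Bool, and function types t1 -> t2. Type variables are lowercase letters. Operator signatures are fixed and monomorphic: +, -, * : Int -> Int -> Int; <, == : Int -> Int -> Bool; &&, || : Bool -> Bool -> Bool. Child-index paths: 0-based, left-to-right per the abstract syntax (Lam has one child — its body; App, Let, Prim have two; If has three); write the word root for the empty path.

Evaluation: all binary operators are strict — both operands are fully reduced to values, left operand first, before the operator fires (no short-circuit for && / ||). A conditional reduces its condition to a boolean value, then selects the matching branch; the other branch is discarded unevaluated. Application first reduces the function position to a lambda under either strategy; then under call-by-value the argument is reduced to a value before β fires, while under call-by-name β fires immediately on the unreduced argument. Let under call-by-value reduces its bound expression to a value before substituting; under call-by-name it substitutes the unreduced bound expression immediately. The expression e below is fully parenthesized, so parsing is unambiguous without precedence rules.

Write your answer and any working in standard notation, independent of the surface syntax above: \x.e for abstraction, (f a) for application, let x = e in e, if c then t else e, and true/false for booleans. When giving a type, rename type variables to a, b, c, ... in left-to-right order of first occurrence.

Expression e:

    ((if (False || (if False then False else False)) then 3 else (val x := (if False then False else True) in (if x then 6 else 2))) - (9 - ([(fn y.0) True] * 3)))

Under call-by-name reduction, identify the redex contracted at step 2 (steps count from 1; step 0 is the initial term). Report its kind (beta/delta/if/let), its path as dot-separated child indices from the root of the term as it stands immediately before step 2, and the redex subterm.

Answer: delta at 0.0 : (false || false)

Trace:
step 0: ((if (false || (if false then false else false)) then 3 else (let x = (if false then false else true) in (if x then 6 else 2))) - (9 - (((\y.0) true) * 3)))
step 1: [if@0.0.1] ((if (false || false) then 3 else (let x = (if false then false else true) in (if x then 6 else 2))) - (9 - (((\y.0) true) * 3)))
step 2: [delta@0.0] ((if false then 3 else (let x = (if false then false else true) in (if x then 6 else 2))) - (9 - (((\y.0) true) * 3)))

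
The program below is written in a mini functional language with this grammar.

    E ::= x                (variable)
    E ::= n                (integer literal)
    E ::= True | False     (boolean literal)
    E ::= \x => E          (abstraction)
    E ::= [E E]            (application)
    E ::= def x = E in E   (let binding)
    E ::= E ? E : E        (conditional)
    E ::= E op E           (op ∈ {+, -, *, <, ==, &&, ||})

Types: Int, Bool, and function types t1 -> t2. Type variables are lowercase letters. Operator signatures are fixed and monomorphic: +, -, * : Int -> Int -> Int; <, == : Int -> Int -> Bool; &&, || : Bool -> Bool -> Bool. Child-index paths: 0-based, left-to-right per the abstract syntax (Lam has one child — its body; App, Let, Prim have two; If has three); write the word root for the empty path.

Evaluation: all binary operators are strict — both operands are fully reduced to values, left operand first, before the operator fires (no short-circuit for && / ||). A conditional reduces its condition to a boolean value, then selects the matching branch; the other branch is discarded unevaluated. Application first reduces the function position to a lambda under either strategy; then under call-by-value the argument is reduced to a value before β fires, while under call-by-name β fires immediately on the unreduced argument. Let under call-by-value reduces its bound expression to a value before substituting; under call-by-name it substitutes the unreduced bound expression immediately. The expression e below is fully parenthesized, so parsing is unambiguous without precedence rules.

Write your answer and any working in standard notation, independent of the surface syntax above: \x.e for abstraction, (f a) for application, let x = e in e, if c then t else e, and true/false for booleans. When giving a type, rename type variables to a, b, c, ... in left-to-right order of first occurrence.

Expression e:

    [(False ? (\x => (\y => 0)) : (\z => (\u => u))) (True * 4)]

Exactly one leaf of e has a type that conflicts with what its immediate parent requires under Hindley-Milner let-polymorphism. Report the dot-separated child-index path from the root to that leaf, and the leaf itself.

Answer: 1.0 : true

Trace:
  unify Bool ~ Bool
\y._ : b -> Int
\x._ : a -> b -> Int
u : d
\u._ : d -> d
\z._ : c -> d -> d
  unify a -> b -> Int ~ c -> d -> d
  unify a ~ c
  unify b -> Int ~ d -> d
  unify b ~ d
  unify Int ~ d
  unify Bool ~ Int
  FAIL: mismatch Bool ~ Int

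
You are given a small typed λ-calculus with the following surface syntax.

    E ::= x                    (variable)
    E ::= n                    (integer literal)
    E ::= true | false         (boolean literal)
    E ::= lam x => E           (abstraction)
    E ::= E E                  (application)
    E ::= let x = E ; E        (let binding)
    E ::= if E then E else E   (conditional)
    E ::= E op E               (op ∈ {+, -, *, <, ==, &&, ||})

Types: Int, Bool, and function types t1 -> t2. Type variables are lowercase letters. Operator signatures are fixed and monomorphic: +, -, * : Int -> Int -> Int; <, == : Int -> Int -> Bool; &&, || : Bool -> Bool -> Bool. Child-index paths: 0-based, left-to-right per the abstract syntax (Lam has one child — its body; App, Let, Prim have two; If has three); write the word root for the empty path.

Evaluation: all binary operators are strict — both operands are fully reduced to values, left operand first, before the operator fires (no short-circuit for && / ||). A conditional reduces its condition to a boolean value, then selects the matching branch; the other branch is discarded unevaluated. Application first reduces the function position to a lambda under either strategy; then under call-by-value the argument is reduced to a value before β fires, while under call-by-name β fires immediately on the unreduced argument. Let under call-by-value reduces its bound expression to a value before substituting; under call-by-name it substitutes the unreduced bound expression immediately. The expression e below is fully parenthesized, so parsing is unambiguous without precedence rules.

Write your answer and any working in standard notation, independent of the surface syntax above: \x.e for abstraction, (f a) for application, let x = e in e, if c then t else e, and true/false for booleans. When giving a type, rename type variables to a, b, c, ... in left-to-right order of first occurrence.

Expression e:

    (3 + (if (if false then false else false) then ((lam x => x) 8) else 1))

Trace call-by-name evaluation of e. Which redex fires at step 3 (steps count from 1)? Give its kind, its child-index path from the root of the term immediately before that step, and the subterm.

Answer: delta at root : (3 + 1)

Working:
step 0: (3 + (if (if false then false else false) then ((\x.x) 8) else 1))
step 1: [if@1.0] (3 + (if false then ((\x.x) 8) else 1))
step 2: [if@1] (3 + 1)
step 3: [delta@root] 4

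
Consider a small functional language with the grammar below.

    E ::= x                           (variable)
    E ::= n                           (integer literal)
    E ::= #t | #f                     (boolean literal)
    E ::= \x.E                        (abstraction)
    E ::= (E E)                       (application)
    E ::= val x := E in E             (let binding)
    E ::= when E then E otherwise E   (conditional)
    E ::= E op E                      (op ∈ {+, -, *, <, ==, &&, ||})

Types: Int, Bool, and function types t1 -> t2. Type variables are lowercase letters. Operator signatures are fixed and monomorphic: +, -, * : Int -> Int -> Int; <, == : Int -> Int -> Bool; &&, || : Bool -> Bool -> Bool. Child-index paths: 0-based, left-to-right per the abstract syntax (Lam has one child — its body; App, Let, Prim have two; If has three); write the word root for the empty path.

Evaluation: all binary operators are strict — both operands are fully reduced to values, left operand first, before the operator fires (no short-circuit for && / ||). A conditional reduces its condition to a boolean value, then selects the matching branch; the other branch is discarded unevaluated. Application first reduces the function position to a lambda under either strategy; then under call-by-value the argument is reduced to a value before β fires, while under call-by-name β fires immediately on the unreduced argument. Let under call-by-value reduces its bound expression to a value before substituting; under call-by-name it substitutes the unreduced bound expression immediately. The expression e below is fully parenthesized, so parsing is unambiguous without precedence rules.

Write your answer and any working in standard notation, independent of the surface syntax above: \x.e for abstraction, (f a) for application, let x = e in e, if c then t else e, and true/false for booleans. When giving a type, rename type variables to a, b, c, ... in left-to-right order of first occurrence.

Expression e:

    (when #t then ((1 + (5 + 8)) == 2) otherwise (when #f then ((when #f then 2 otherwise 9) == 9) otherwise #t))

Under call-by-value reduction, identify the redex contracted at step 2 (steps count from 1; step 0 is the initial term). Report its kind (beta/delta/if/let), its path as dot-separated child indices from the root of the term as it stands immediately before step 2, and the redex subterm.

Answer: delta at 0.1 : (5 + 8)

Working:
step 0: (if true then ((1 + (5 + 8)) == 2) else (if false then ((if false then 2 else 9) == 9) else true))
step 1: [if@root] ((1 + (5 + 8)) == 2)
step 2: [delta@0.1] ((1 + 13) == 2)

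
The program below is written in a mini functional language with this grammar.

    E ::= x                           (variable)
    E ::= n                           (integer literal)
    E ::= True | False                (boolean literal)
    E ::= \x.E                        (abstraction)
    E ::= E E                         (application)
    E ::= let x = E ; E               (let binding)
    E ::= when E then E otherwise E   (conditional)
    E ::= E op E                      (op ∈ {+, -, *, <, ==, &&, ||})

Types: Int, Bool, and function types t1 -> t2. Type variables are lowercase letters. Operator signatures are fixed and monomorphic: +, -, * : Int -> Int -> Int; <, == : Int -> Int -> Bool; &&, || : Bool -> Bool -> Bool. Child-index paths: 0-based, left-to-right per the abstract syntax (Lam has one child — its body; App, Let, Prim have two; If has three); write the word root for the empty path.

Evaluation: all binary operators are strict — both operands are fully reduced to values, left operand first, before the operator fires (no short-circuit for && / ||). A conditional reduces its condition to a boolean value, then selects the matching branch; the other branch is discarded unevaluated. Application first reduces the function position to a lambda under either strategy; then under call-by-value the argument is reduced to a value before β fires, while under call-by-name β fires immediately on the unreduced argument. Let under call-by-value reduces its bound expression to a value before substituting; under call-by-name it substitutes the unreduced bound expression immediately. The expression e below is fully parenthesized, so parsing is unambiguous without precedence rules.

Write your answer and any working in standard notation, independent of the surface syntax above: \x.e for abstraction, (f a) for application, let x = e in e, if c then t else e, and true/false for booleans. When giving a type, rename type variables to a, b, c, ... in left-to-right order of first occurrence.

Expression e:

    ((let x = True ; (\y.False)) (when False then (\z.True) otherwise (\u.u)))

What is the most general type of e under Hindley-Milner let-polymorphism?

Answer: Bool

Working:
let x : Bool
\y._ : a -> Bool
  unify Bool ~ Bool
\z._ : b -> Bool
u : c
\u._ : c -> c
  unify b -> Bool ~ c -> c
  unify b ~ c
  unify Bool ~ c
  unify a -> Bool ~ (Bool -> Bool) -> d
  unify a ~ Bool -> Bool
  unify Bool ~ d
_ _ : Bool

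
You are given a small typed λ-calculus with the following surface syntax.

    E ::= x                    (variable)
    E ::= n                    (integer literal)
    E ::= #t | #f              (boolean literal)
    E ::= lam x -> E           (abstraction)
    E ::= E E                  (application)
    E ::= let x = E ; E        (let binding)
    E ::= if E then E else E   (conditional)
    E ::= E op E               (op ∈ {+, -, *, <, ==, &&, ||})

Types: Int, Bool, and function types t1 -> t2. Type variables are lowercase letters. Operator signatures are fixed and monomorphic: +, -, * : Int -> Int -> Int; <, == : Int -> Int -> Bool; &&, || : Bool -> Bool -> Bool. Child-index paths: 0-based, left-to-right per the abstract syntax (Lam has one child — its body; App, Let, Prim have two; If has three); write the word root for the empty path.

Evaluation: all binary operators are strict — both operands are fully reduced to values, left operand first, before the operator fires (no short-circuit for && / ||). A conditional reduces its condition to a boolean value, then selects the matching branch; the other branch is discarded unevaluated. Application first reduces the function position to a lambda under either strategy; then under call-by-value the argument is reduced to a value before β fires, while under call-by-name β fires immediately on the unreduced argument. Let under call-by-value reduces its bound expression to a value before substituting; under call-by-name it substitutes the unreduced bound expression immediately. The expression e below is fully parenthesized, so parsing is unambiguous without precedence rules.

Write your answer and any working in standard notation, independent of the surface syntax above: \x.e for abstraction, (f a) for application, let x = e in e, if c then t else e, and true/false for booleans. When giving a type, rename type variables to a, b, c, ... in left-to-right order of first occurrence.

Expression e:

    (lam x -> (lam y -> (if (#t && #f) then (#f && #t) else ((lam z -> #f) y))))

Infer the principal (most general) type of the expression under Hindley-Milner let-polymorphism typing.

Trace:
  unify Bool ~ Bool
  unify Bool ~ Bool
  unify Bool ~ Bool
  unify Bool ~ Bool
  unify Bool ~ Bool
\z._ : c -> Bool
y : b
  unify c -> Bool ~ b -> d
  unify c ~ b
  unify Bool ~ d
_ _ : Bool
  unify Bool ~ Bool
\y._ : b -> Bool
\x._ : a -> b -> Bool

Answer: a -> b -> Bool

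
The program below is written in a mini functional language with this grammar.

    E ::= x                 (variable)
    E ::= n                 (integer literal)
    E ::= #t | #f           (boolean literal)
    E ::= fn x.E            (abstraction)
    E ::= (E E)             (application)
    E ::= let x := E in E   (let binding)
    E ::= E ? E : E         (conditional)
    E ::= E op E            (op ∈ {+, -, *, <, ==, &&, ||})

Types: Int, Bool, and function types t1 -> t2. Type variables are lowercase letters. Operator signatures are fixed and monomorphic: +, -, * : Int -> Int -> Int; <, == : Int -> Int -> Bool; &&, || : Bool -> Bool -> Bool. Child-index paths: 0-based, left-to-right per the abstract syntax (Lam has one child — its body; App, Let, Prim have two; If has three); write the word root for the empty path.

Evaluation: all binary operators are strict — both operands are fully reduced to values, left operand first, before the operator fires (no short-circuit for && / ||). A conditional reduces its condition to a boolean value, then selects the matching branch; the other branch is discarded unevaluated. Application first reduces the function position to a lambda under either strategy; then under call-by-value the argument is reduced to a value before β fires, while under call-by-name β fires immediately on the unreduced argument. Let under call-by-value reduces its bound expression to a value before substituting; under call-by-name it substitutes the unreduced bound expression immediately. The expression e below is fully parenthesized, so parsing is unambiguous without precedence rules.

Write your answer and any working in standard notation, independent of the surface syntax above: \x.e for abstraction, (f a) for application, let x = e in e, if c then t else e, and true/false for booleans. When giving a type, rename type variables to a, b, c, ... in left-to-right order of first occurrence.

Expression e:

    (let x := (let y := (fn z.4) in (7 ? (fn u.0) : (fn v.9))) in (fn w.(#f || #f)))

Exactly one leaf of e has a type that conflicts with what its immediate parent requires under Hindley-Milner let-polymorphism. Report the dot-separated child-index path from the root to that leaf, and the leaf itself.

Trace:
\z._ : a -> Int
let y : forall. a -> Int
  unify Int ~ Bool
  FAIL: mismatch Int ~ Bool

Answer: 0.1.0 : 7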